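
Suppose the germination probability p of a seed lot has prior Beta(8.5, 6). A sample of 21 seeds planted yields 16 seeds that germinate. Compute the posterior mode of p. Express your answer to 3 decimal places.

Prior: Beta(8.5, 6).
Data: 16 successes in 21 trials. The binomial likelihood contributes p^16(1−p)^5, so the posterior is Beta(8.5+16, 6+5) = Beta(24.5, 11).
For Beta(a, b) with a, b > 1 the mode is (a−1)/(a+b−2) = 23.5/33.5 ≈ 0.701.

p̂_MAP = 0.701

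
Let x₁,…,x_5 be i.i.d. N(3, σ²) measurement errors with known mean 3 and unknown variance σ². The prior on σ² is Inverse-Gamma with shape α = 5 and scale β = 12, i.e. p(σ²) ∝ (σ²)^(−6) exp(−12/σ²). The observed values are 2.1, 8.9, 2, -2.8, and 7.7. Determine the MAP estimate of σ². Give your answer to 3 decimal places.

Sum of squared deviations about the known mean: SS = (2.1−3)² + (8.9−3)² + (2−3)² + (-2.8−3)² + (7.7−3)² = 92.35.
The Normal likelihood contributes (σ²)^(−n/2) exp(−SS/(2σ²)), so the posterior is Inverse-Gamma(α + n/2, β + SS/2) = Inverse-Gamma(7.5, 58.175).
The mode of Inverse-Gamma(a, b) is b/(a+1) = 58.175/8.5 ≈ 6.844.

σ̂²_MAP = 6.844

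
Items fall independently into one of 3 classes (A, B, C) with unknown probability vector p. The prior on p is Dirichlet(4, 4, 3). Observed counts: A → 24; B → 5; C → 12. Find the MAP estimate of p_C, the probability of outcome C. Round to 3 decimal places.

MAP estimate of p_C = 0.286

The posterior is Dirichlet(αᵢ + nᵢ) = Dirichlet(28, 9, 15).
For a Dirichlet(a₁,…,a_K) with all aᵢ > 1, the mode has j-th component (aⱼ − 1)/(Σaᵢ − K).
Here Σaᵢ = 52 and K = 3, so p_C = (15 − 1)/(52 − 3) = 14/49 ≈ 0.286.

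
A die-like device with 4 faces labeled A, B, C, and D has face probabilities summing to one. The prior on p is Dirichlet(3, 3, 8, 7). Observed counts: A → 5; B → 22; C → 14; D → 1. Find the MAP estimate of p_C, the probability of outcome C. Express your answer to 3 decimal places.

MAP estimate of p_C = 0.356

The posterior is Dirichlet(αᵢ + nᵢ) = Dirichlet(8, 25, 22, 8).
For a Dirichlet(a₁,…,a_K) with all aᵢ > 1, the mode has j-th component (aⱼ − 1)/(Σaᵢ − K).
Here Σaᵢ = 63 and K = 4, so p_C = (22 − 1)/(63 − 4) = 21/59 ≈ 0.356.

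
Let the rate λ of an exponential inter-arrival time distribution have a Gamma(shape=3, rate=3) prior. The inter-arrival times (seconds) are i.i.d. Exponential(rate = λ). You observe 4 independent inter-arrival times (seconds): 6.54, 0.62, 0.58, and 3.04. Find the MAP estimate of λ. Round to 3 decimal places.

λ̂_MAP = 0.435

The Exponential(rate=λ) likelihood is ∝ λ^n e^(−λΣtᵢ). Here n = 4 and Σtᵢ = 6.54 + 0.62 + 0.58 + 3.04 = 10.78.
Posterior ∝ λ^2e^(−3λ) · λ^4e^(−10.78λ) = λ^6e^(−13.78λ), i.e. Gamma(7, 13.78).
Mode = (a−1)/b = 6/13.78 ≈ 0.435.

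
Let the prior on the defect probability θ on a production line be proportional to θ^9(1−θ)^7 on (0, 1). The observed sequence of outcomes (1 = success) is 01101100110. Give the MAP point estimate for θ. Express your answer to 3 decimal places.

The prior density ∝ θ^9(1−θ)^7 is the kernel of Beta(10, 8).
Data: 6 successes in 11 trials (from the sequence). The binomial likelihood contributes θ^6(1−θ)^5, so the posterior is Beta(10+6, 8+5) = Beta(16, 13).
For Beta(a, b) with a, b > 1 the mode is (a−1)/(a+b−2) = 15/27 ≈ 0.556.

θ̂_MAP = 0.556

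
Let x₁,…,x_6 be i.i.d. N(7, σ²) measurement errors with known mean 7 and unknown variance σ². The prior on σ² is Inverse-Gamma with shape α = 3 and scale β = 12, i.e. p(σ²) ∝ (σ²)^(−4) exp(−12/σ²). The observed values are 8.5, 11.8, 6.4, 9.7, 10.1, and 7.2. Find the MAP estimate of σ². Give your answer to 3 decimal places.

σ̂²_MAP = 4.756

Sum of squared deviations about the known mean: SS = (8.5−7)² + (11.8−7)² + (6.4−7)² + (9.7−7)² + (10.1−7)² + (7.2−7)² = 42.59.
The Normal likelihood contributes (σ²)^(−n/2) exp(−SS/(2σ²)), so the posterior is Inverse-Gamma(α + n/2, β + SS/2) = Inverse-Gamma(6, 33.295).
The mode of Inverse-Gamma(a, b) is b/(a+1) = 33.295/7 ≈ 4.756.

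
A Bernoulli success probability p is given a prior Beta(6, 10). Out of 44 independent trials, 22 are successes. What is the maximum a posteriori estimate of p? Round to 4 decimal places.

p̂_MAP = 0.4655

Prior: Beta(6, 10).
Data: 22 successes in 44 trials. The binomial likelihood contributes p^22(1−p)^22, so the posterior is Beta(6+22, 10+22) = Beta(28, 32).
For Beta(a, b) with a, b > 1 the mode is (a−1)/(a+b−2) = 27/58 ≈ 0.4655.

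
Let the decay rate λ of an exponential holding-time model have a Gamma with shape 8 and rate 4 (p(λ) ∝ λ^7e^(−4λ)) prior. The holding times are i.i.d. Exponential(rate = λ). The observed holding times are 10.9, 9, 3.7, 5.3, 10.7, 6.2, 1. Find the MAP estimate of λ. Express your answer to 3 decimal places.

The Exponential(rate=λ) likelihood is ∝ λ^n e^(−λΣtᵢ). Here n = 7 and Σtᵢ = 10.9 + 9 + 3.7 + 5.3 + 10.7 + 6.2 + 1 = 46.8.
Posterior ∝ λ^7e^(−4λ) · λ^7e^(−46.8λ) = λ^14e^(−50.8λ), i.e. Gamma(15, 50.8).
Mode = (a−1)/b = 14/50.8 ≈ 0.276.

λ̂_MAP = 0.276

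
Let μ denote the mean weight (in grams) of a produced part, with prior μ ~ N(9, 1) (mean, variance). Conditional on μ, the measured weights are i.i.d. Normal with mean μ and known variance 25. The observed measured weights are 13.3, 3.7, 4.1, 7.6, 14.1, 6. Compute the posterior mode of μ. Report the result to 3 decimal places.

n = 6; x̄ = (13.3 + 3.7 + 4.1 + 7.6 + 14.1 + 6)/6 = 48.8/6 = 122/15 ≈ 8.1333.
For a Normal prior and Normal likelihood with known variance, the posterior is Normal; its mode equals its mean, the precision-weighted average.
Prior precision 1/σ₀² = 1/1 = 1; data precision n/σ² = 6/25 = 0.24.
μ̂ = (1·9 + 0.24·(122/15)) / (1 + 0.24) = 10.952/1.24 = 1369/155 ≈ 8.832.

μ̂_MAP = 8.832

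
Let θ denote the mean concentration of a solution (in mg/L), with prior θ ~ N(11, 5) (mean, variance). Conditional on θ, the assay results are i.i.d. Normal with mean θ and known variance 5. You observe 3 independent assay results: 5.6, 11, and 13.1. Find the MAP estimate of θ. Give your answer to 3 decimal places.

n = 3; x̄ = (5.6 + 11 + 13.1)/3 = 29.7/3 = 9.9.
For a Normal prior and Normal likelihood with known variance, the posterior is Normal; its mode equals its mean, the precision-weighted average.
Prior precision 1/σ₀² = 1/5 = 0.2; data precision n/σ² = 3/5 = 0.6.
θ̂ = (0.2·11 + 0.6·9.9) / (0.2 + 0.6) = 8.14/0.8 = 10.175.

θ̂_MAP = 10.175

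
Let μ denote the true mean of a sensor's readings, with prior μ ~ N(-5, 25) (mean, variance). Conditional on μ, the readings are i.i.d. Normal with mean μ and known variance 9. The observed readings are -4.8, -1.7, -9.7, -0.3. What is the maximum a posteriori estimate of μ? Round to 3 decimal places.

n = 4; x̄ = ((-4.8) + (-1.7) + (-9.7) + (-0.3))/4 = -16.5/4 = -4.125.
For a Normal prior and Normal likelihood with known variance, the posterior is Normal; its mode equals its mean, the precision-weighted average.
Prior precision 1/σ₀² = 1/25 = 0.04; data precision n/σ² = 4/9.
μ̂ = (0.04·(-5) + (4/9)·(-4.125)) / (0.04 + 4/9) = (-61/30)/(109/225) = -915/218 ≈ -4.197.

μ̂_MAP = -4.197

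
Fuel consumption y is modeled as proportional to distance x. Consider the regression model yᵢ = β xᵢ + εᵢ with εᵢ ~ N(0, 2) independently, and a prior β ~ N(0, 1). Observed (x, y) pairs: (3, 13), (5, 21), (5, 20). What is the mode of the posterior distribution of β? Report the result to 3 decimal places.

log p(β | y) = −Σ(yᵢ − βxᵢ)²/(2·2) − β²/(2·1) + const.
Setting the derivative to zero: Σxᵢ(yᵢ − βxᵢ)/2 − β/1 = 0, so β = Σxᵢyᵢ / (Σxᵢ² + σ²/τ²).
Σxᵢyᵢ = 3·13 + 5·21 + 5·20 = 244; Σxᵢ² = 59; σ²/τ² = 2.
β̂_MAP = 244 / (59 + 2) = 244/61 ≈ 4.000.

β̂_MAP = 4.000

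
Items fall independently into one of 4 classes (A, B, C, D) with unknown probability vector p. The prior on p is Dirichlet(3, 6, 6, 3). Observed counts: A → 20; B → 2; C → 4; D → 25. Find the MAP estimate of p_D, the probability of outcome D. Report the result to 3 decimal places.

MAP estimate of p_D = 0.415

The posterior is Dirichlet(αᵢ + nᵢ) = Dirichlet(23, 8, 10, 28).
For a Dirichlet(a₁,…,a_K) with all aᵢ > 1, the mode has j-th component (aⱼ − 1)/(Σaᵢ − K).
Here Σaᵢ = 69 and K = 4, so p_D = (28 − 1)/(69 − 4) = 27/65 ≈ 0.415.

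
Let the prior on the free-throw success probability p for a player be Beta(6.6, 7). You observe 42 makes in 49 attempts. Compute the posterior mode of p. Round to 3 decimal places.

Prior: Beta(6.6, 7).
Data: 42 successes in 49 trials. The binomial likelihood contributes p^42(1−p)^7, so the posterior is Beta(6.6+42, 7+7) = Beta(48.6, 14).
For Beta(a, b) with a, b > 1 the mode is (a−1)/(a+b−2) = 47.6/60.6 ≈ 0.785.

p̂_MAP = 0.785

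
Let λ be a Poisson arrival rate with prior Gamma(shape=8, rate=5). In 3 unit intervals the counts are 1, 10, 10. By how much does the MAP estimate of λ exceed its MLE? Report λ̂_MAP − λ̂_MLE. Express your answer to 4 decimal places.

MAP − MLE = -3.5000

Σxᵢ = 21. Posterior is Gamma(29, 8); MAP = (29−1)/8 = 28/8 ≈ 3.50000.
MLE = x̄ = 21/3 ≈ 7.00000.
Difference = 28/8 − 21/3 = -7/2 ≈ -3.5000.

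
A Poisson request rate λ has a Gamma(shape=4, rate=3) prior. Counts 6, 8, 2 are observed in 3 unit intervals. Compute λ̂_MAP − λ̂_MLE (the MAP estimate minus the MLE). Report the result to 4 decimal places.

MAP − MLE = -2.1667

Σxᵢ = 16. Posterior is Gamma(20, 6); MAP = (20−1)/6 = 19/6 ≈ 3.16667.
MLE = x̄ = 16/3 ≈ 5.33333.
Difference = 19/6 − 16/3 = -13/6 ≈ -2.1667.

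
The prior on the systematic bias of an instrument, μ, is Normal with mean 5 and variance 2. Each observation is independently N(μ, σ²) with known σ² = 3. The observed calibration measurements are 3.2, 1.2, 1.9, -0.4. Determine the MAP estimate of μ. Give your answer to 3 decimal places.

n = 4; x̄ = (3.2 + 1.2 + 1.9 + (-0.4))/4 = 5.9/4 = 1.475.
For a Normal prior and Normal likelihood with known variance, the posterior is Normal; its mode equals its mean, the precision-weighted average.
Prior precision 1/σ₀² = 1/2 = 0.5; data precision n/σ² = 4/3.
μ̂ = (0.5·5 + (4/3)·1.475) / (0.5 + 4/3) = (67/15)/(11/6) = 134/55 ≈ 2.436.

μ̂_MAP = 2.436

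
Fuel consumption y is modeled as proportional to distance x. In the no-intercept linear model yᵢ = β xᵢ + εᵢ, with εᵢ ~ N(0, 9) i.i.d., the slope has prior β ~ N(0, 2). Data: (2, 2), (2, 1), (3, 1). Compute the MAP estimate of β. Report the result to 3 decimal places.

β̂_MAP = 0.419

log p(β | y) = −Σ(yᵢ − βxᵢ)²/(2·9) − β²/(2·2) + const.
Setting the derivative to zero: Σxᵢ(yᵢ − βxᵢ)/9 − β/2 = 0, so β = Σxᵢyᵢ / (Σxᵢ² + σ²/τ²).
Σxᵢyᵢ = 2·2 + 2·1 + 3·1 = 9; Σxᵢ² = 17; σ²/τ² = 4.5.
β̂_MAP = 9 / (17 + 4.5) = 9/21.5 ≈ 0.419.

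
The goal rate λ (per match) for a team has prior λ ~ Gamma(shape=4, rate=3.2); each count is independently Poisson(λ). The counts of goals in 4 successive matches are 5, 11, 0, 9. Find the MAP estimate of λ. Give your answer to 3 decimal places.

Σxᵢ = 5+11+0+9 = 25, with n = 4.
Posterior ∝ λ^3e^(−3.2λ) · λ^25e^(−4λ) = λ^28e^(−7.2λ), i.e. Gamma(shape=29, rate=7.2).
The mode of a Gamma(a, b) with a ≥ 1 (shape–rate) is (a−1)/b = 28/7.2 ≈ 3.889.

λ̂_MAP = 3.889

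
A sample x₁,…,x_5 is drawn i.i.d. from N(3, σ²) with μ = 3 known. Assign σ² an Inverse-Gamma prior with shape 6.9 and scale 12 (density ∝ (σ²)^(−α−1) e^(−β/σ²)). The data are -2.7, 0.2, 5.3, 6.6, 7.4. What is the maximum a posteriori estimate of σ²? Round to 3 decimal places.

Sum of squared deviations about the known mean: SS = (-2.7−3)² + (0.2−3)² + (5.3−3)² + (6.6−3)² + (7.4−3)² = 77.94.
The Normal likelihood contributes (σ²)^(−n/2) exp(−SS/(2σ²)), so the posterior is Inverse-Gamma(α + n/2, β + SS/2) = Inverse-Gamma(9.4, 50.97).
The mode of Inverse-Gamma(a, b) is b/(a+1) = 50.97/10.4 ≈ 4.901.

σ̂²_MAP = 4.901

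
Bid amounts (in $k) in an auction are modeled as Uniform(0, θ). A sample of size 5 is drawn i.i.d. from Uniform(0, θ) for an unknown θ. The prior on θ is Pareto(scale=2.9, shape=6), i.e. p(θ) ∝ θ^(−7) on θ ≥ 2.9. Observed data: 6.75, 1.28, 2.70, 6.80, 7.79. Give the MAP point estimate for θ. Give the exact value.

θ̂_MAP = 7.79

The Uniform(0, θ) likelihood is θ^(−n) for θ ≥ max(xᵢ), zero otherwise. Here max(xᵢ) = 7.79.
Posterior ∝ θ^(−7) · θ^(−5) = θ^(−12) on θ ≥ max(2.9, 7.79) = 7.79.
This density is strictly decreasing in θ, so the posterior mode lies at the lower boundary of the support.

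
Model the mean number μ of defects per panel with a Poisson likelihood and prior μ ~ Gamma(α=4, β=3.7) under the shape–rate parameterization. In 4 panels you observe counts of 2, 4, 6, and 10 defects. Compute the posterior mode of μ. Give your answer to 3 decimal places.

Σxᵢ = 2+4+6+10 = 22, with n = 4.
Posterior ∝ μ^3e^(−3.7μ) · μ^22e^(−4μ) = μ^25e^(−7.7μ), i.e. Gamma(shape=26, rate=7.7).
The mode of a Gamma(a, b) with a ≥ 1 (shape–rate) is (a−1)/b = 25/7.7 ≈ 3.247.

μ̂_MAP = 3.247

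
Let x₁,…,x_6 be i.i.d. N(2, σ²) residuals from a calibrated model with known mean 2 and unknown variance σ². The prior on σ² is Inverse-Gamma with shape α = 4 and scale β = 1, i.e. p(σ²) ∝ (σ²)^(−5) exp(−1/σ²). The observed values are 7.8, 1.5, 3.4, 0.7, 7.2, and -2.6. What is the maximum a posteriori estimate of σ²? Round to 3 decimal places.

σ̂²_MAP = 5.484

Sum of squared deviations about the known mean: SS = (7.8−2)² + (1.5−2)² + (3.4−2)² + (0.7−2)² + (7.2−2)² + (-2.6−2)² = 85.74.
The Normal likelihood contributes (σ²)^(−n/2) exp(−SS/(2σ²)), so the posterior is Inverse-Gamma(α + n/2, β + SS/2) = Inverse-Gamma(7, 43.87).
The mode of Inverse-Gamma(a, b) is b/(a+1) = 43.87/8 ≈ 5.484.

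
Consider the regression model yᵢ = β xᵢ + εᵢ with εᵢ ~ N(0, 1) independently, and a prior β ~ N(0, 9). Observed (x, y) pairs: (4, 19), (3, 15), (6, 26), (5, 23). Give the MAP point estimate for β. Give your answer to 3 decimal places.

β̂_MAP = 4.552

log p(β | y) = −Σ(yᵢ − βxᵢ)²/(2·1) − β²/(2·9) + const.
Setting the derivative to zero: Σxᵢ(yᵢ − βxᵢ)/1 − β/9 = 0, so β = Σxᵢyᵢ / (Σxᵢ² + σ²/τ²).
Σxᵢyᵢ = 4·19 + 3·15 + 6·26 + 5·23 = 392; Σxᵢ² = 86; σ²/τ² = 1/9.
β̂_MAP = 392 / (86 + 1/9) = 392/(775/9) = 3528/775 ≈ 4.552.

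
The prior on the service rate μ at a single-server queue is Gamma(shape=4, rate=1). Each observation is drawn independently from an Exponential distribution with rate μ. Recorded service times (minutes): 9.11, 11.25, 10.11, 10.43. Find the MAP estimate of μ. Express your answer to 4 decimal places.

μ̂_MAP = 0.1671

The Exponential(rate=μ) likelihood is ∝ μ^n e^(−μΣtᵢ). Here n = 4 and Σtᵢ = 9.11 + 11.25 + 10.11 + 10.43 = 40.90.
Posterior ∝ μ^3e^(−1μ) · μ^4e^(−40.90μ) = μ^7e^(−41.90μ), i.e. Gamma(8, 41.90).
Mode = (a−1)/b = 7/41.90 ≈ 0.1671.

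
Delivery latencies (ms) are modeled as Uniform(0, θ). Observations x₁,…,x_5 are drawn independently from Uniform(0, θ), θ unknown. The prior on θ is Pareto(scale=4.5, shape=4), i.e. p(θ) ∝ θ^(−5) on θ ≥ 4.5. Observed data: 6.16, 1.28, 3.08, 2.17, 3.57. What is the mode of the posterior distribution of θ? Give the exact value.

The Uniform(0, θ) likelihood is θ^(−n) for θ ≥ max(xᵢ), zero otherwise. Here max(xᵢ) = 6.16.
Posterior ∝ θ^(−5) · θ^(−5) = θ^(−10) on θ ≥ max(4.5, 6.16) = 6.16.
This density is strictly decreasing in θ, so the posterior mode lies at the lower boundary of the support.

θ̂_MAP = 6.16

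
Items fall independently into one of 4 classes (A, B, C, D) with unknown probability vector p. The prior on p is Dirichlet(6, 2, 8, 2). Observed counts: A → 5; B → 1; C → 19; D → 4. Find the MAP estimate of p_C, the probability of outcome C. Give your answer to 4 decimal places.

MAP estimate of p_C = 0.6047

The posterior is Dirichlet(αᵢ + nᵢ) = Dirichlet(11, 3, 27, 6).
For a Dirichlet(a₁,…,a_K) with all aᵢ > 1, the mode has j-th component (aⱼ − 1)/(Σaᵢ − K).
Here Σaᵢ = 47 and K = 4, so p_C = (27 − 1)/(47 − 4) = 26/43 ≈ 0.6047.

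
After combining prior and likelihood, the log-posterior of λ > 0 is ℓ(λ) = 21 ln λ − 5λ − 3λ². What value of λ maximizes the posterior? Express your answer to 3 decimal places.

ℓ'(λ) = 21/λ − 5 − 6λ. Setting this to zero and multiplying by λ: 6λ² + 5λ − 21 = 0.
λ = (−5 + √(5² + 4·6·21)) / (2·6) = (−5 + √529) / 12 = (−5 + 23)/12 = 3/2.
ℓ''(λ) = −21/λ² − 6 < 0, confirming a maximum.

λ̂_MAP = 1.500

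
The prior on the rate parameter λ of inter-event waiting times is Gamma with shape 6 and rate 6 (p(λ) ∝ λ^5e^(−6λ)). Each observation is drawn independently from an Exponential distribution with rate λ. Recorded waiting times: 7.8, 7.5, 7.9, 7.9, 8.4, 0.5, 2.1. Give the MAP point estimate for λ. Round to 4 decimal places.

λ̂_MAP = 0.2495

The Exponential(rate=λ) likelihood is ∝ λ^n e^(−λΣtᵢ). Here n = 7 and Σtᵢ = 7.8 + 7.5 + 7.9 + 7.9 + 8.4 + 0.5 + 2.1 = 42.1.
Posterior ∝ λ^5e^(−6λ) · λ^7e^(−42.1λ) = λ^12e^(−48.1λ), i.e. Gamma(13, 48.1).
Mode = (a−1)/b = 12/48.1 ≈ 0.2495.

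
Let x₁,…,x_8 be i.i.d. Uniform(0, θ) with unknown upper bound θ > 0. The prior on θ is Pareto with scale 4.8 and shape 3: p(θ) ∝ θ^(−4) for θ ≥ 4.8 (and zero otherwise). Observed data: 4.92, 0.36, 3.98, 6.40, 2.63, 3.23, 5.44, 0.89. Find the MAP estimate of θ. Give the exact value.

θ̂_MAP = 6.40

The Uniform(0, θ) likelihood is θ^(−n) for θ ≥ max(xᵢ), zero otherwise. Here max(xᵢ) = 6.40.
Posterior ∝ θ^(−4) · θ^(−8) = θ^(−12) on θ ≥ max(4.8, 6.40) = 6.40.
This density is strictly decreasing in θ, so the posterior mode lies at the lower boundary of the support.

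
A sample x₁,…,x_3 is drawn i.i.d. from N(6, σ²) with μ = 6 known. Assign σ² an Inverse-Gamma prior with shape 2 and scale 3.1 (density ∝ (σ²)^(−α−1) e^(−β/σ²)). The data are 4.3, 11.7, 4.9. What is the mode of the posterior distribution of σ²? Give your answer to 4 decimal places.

Sum of squared deviations about the known mean: SS = (4.3−6)² + (11.7−6)² + (4.9−6)² = 36.59.
The Normal likelihood contributes (σ²)^(−n/2) exp(−SS/(2σ²)), so the posterior is Inverse-Gamma(α + n/2, β + SS/2) = Inverse-Gamma(3.5, 21.395).
The mode of Inverse-Gamma(a, b) is b/(a+1) = 21.395/4.5 ≈ 4.7544.

σ̂²_MAP = 4.7544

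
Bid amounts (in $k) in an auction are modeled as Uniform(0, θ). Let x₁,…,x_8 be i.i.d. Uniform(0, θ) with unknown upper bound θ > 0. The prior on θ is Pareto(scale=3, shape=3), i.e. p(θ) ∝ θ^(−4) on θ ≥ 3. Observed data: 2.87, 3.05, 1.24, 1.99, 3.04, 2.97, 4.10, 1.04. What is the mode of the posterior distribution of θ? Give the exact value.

θ̂_MAP = 4.10

The Uniform(0, θ) likelihood is θ^(−n) for θ ≥ max(xᵢ), zero otherwise. Here max(xᵢ) = 4.10.
Posterior ∝ θ^(−4) · θ^(−8) = θ^(−12) on θ ≥ max(3, 4.10) = 4.10.
This density is strictly decreasing in θ, so the posterior mode lies at the lower boundary of the support.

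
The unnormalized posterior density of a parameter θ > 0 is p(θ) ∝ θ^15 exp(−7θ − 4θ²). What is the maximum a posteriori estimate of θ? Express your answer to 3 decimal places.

θ̂_MAP = 1.000

ℓ'(θ) = 15/θ − 7 − 8θ. Setting this to zero and multiplying by θ: 8θ² + 7θ − 15 = 0.
θ = (−7 + √(7² + 4·8·15)) / (2·8) = (−7 + √529) / 16 = (−7 + 23)/16 = 1.
ℓ''(θ) = −15/θ² − 8 < 0, confirming a maximum.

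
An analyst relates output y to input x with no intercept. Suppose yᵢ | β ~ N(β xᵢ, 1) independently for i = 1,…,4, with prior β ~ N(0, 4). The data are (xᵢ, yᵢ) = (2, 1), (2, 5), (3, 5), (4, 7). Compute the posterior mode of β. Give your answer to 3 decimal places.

log p(β | y) = −Σ(yᵢ − βxᵢ)²/(2·1) − β²/(2·4) + const.
Setting the derivative to zero: Σxᵢ(yᵢ − βxᵢ)/1 − β/4 = 0, so β = Σxᵢyᵢ / (Σxᵢ² + σ²/τ²).
Σxᵢyᵢ = 2·1 + 2·5 + 3·5 + 4·7 = 55; Σxᵢ² = 33; σ²/τ² = 0.25.
β̂_MAP = 55 / (33 + 0.25) = 55/33.25 ≈ 1.654.

β̂_MAP = 1.654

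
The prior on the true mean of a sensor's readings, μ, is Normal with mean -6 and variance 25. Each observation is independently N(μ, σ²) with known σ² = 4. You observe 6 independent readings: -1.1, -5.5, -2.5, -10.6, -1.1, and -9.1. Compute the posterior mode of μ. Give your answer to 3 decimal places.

μ̂_MAP = -5.010

n = 6; x̄ = ((-1.1) + (-5.5) + (-2.5) + (-10.6) + (-1.1) + (-9.1))/6 = -29.9/6 = -299/60 ≈ -4.9833.
For a Normal prior and Normal likelihood with known variance, the posterior is Normal; its mode equals its mean, the precision-weighted average.
Prior precision 1/σ₀² = 1/25 = 0.04; data precision n/σ² = 6/4 = 1.5.
μ̂ = (0.04·(-6) + 1.5·(-299/60)) / (0.04 + 1.5) = (-7.715)/1.54 = -1543/308 ≈ -5.010.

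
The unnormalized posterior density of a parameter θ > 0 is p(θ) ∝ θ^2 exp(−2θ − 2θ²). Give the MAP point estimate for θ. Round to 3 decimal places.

θ̂_MAP = 0.500

ℓ'(θ) = 2/θ − 2 − 4θ. Setting this to zero and multiplying by θ: 4θ² + 2θ − 2 = 0.
θ = (−2 + √(2² + 4·4·2)) / (2·4) = (−2 + √36) / 8 = (−2 + 6)/8 = 1/2.
ℓ''(θ) = −2/θ² − 4 < 0, confirming a maximum.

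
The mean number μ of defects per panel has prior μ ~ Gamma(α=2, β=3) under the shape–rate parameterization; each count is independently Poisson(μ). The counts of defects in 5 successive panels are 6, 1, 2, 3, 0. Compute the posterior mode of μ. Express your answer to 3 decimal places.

μ̂_MAP = 1.625

Σxᵢ = 6+1+2+3+0 = 12, with n = 5.
Posterior ∝ μe^(−3μ) · μ^12e^(−5μ) = μ^13e^(−8μ), i.e. Gamma(shape=14, rate=8).
The mode of a Gamma(a, b) with a ≥ 1 (shape–rate) is (a−1)/b = 13/8 ≈ 1.625.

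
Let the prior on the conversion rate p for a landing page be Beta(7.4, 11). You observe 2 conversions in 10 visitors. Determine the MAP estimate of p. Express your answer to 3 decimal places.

Prior: Beta(7.4, 11).
Data: 2 successes in 10 trials. The binomial likelihood contributes p^2(1−p)^8, so the posterior is Beta(7.4+2, 11+8) = Beta(9.4, 19).
For Beta(a, b) with a, b > 1 the mode is (a−1)/(a+b−2) = 8.4/26.4 ≈ 0.318.

p̂_MAP = 0.318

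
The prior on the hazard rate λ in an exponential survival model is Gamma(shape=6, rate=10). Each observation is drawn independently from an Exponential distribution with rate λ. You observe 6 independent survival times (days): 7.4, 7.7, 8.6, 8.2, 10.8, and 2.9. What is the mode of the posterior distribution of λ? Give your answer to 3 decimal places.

The Exponential(rate=λ) likelihood is ∝ λ^n e^(−λΣtᵢ). Here n = 6 and Σtᵢ = 7.4 + 7.7 + 8.6 + 8.2 + 10.8 + 2.9 = 45.6.
Posterior ∝ λ^5e^(−10λ) · λ^6e^(−45.6λ) = λ^11e^(−55.6λ), i.e. Gamma(12, 55.6).
Mode = (a−1)/b = 11/55.6 ≈ 0.198.

λ̂_MAP = 0.198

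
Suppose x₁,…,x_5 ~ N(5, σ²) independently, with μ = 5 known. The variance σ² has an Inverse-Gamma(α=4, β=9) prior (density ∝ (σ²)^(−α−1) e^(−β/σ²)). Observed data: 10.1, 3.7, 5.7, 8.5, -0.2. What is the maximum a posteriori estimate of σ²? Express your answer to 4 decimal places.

Sum of squared deviations about the known mean: SS = (10.1−5)² + (3.7−5)² + (5.7−5)² + (8.5−5)² + (-0.2−5)² = 67.48.
The Normal likelihood contributes (σ²)^(−n/2) exp(−SS/(2σ²)), so the posterior is Inverse-Gamma(α + n/2, β + SS/2) = Inverse-Gamma(6.5, 42.74).
The mode of Inverse-Gamma(a, b) is b/(a+1) = 42.74/7.5 ≈ 5.6987.

σ̂²_MAP = 5.6987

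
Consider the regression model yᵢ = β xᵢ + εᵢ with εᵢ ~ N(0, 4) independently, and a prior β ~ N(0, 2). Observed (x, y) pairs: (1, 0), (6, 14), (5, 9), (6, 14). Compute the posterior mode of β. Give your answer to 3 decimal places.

log p(β | y) = −Σ(yᵢ − βxᵢ)²/(2·4) − β²/(2·2) + const.
Setting the derivative to zero: Σxᵢ(yᵢ − βxᵢ)/4 − β/2 = 0, so β = Σxᵢyᵢ / (Σxᵢ² + σ²/τ²).
Σxᵢyᵢ = 1·0 + 6·14 + 5·9 + 6·14 = 213; Σxᵢ² = 98; σ²/τ² = 2.
β̂_MAP = 213 / (98 + 2) = 213/100 ≈ 2.130.

β̂_MAP = 2.130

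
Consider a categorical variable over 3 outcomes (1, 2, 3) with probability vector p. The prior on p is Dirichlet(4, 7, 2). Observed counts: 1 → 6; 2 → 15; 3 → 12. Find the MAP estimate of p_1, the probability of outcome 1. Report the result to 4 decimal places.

The posterior is Dirichlet(αᵢ + nᵢ) = Dirichlet(10, 22, 14).
For a Dirichlet(a₁,…,a_K) with all aᵢ > 1, the mode has j-th component (aⱼ − 1)/(Σaᵢ − K).
Here Σaᵢ = 46 and K = 3, so p_1 = (10 − 1)/(46 − 3) = 9/43 ≈ 0.2093.

MAP estimate: 0.2093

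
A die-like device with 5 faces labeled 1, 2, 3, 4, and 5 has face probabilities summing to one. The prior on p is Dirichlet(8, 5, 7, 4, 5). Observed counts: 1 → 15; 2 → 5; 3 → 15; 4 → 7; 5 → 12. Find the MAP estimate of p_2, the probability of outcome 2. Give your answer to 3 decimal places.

The posterior is Dirichlet(αᵢ + nᵢ) = Dirichlet(23, 10, 22, 11, 17).
For a Dirichlet(a₁,…,a_K) with all aᵢ > 1, the mode has j-th component (aⱼ − 1)/(Σaᵢ − K).
Here Σaᵢ = 83 and K = 5, so p_2 = (10 − 1)/(83 − 5) = 9/78 ≈ 0.115.

MAP estimate: 0.115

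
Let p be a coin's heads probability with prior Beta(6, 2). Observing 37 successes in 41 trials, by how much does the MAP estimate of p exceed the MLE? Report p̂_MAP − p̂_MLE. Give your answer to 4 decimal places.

MAP − MLE = -0.0088

Posterior is Beta(43, 6); MAP = (43−1)/(49−2) = 42/47 ≈ 0.89362.
MLE ignores the prior: p̂_MLE = k/n = 37/41 ≈ 0.90244.
Difference = 42/47 − 37/41 = -17/1927 ≈ -0.0088.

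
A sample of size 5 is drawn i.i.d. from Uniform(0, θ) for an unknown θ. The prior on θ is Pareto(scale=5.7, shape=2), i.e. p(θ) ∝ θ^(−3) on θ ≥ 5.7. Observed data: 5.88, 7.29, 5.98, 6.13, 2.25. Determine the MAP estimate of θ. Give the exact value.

The Uniform(0, θ) likelihood is θ^(−n) for θ ≥ max(xᵢ), zero otherwise. Here max(xᵢ) = 7.29.
Posterior ∝ θ^(−3) · θ^(−5) = θ^(−8) on θ ≥ max(5.7, 7.29) = 7.29.
This density is strictly decreasing in θ, so the posterior mode lies at the lower boundary of the support.

θ̂_MAP = 7.29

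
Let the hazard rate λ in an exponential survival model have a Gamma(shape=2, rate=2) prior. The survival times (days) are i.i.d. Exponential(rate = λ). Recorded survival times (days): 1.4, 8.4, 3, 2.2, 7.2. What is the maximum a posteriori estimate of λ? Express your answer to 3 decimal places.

λ̂_MAP = 0.248

The Exponential(rate=λ) likelihood is ∝ λ^n e^(−λΣtᵢ). Here n = 5 and Σtᵢ = 1.4 + 8.4 + 3 + 2.2 + 7.2 = 22.2.
Posterior ∝ λe^(−2λ) · λ^5e^(−22.2λ) = λ^6e^(−24.2λ), i.e. Gamma(7, 24.2).
Mode = (a−1)/b = 6/24.2 ≈ 0.248.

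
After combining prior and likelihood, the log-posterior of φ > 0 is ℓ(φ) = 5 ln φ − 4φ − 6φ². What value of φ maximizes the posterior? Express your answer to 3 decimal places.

φ̂_MAP = 0.500

ℓ'(φ) = 5/φ − 4 − 12φ. Setting this to zero and multiplying by φ: 12φ² + 4φ − 5 = 0.
φ = (−4 + √(4² + 4·12·5)) / (2·12) = (−4 + √256) / 24 = (−4 + 16)/24 = 1/2.
ℓ''(φ) = −5/φ² − 12 < 0, confirming a maximum.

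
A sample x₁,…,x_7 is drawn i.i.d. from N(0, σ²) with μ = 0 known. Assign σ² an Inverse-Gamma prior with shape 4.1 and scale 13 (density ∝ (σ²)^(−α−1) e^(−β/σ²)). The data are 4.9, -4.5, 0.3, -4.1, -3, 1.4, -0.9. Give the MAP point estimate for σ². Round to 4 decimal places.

Sum of squared deviations about the known mean: SS = (4.9−0)² + (-4.5−0)² + (0.3−0)² + (-4.1−0)² + (-3−0)² + (1.4−0)² + (-0.9−0)² = 72.93.
The Normal likelihood contributes (σ²)^(−n/2) exp(−SS/(2σ²)), so the posterior is Inverse-Gamma(α + n/2, β + SS/2) = Inverse-Gamma(7.6, 49.465).
The mode of Inverse-Gamma(a, b) is b/(a+1) = 49.465/8.6 ≈ 5.7517.

σ̂²_MAP = 5.7517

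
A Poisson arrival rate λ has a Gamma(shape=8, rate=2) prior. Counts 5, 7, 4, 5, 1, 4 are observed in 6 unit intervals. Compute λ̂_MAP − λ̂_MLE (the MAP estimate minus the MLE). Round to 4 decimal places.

Σxᵢ = 26. Posterior is Gamma(34, 8); MAP = (34−1)/8 = 33/8 ≈ 4.12500.
MLE = x̄ = 26/6 ≈ 4.33333.
Difference = 33/8 − 26/6 = -5/24 ≈ -0.2083.

MAP − MLE = -0.2083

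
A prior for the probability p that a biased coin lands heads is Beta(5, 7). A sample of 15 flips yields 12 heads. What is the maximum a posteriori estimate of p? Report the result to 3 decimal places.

Prior: Beta(5, 7).
Data: 12 successes in 15 trials. The binomial likelihood contributes p^12(1−p)^3, so the posterior is Beta(5+12, 7+3) = Beta(17, 10).
For Beta(a, b) with a, b > 1 the mode is (a−1)/(a+b−2) = 16/25 ≈ 0.640.

p̂_MAP = 0.640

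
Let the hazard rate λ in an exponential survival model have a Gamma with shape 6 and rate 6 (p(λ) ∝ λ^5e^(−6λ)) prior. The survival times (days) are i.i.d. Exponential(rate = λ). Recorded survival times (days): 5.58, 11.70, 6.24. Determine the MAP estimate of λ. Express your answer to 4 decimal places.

λ̂_MAP = 0.2710

The Exponential(rate=λ) likelihood is ∝ λ^n e^(−λΣtᵢ). Here n = 3 and Σtᵢ = 5.58 + 11.70 + 6.24 = 23.52.
Posterior ∝ λ^5e^(−6λ) · λ^3e^(−23.52λ) = λ^8e^(−29.52λ), i.e. Gamma(9, 29.52).
Mode = (a−1)/b = 8/29.52 ≈ 0.2710.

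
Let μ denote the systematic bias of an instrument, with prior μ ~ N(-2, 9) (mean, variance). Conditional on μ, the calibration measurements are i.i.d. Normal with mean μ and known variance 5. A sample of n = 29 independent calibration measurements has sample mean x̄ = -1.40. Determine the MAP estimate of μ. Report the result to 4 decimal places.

μ̂_MAP = -1.4113

n = 29, x̄ = -1.40.
For a Normal prior and Normal likelihood with known variance, the posterior is Normal; its mode equals its mean, the precision-weighted average.
Prior precision 1/σ₀² = 1/9; data precision n/σ² = 29/5 = 5.8.
μ̂ = ((1/9)·(-2) + 5.8·(-1.4)) / (1/9 + 5.8) = (-1877/225)/(266/45) = -1877/1330 ≈ -1.4113.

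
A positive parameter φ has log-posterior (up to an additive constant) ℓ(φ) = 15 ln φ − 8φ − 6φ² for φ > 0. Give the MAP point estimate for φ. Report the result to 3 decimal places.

φ̂_MAP = 0.833

ℓ'(φ) = 15/φ − 8 − 12φ. Setting this to zero and multiplying by φ: 12φ² + 8φ − 15 = 0.
φ = (−8 + √(8² + 4·12·15)) / (2·12) = (−8 + √784) / 24 = (−8 + 28)/24 = 5/6.
ℓ''(φ) = −15/φ² − 12 < 0, confirming a maximum.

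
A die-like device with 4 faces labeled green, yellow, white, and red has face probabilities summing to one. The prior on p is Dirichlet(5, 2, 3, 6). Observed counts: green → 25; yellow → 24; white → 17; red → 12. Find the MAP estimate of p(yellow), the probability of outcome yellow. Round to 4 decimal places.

MAP estimate of p(yellow) = 0.2778

The posterior is Dirichlet(αᵢ + nᵢ) = Dirichlet(30, 26, 20, 18).
For a Dirichlet(a₁,…,a_K) with all aᵢ > 1, the mode has j-th component (aⱼ − 1)/(Σaᵢ − K).
Here Σaᵢ = 94 and K = 4, so p(yellow) = (26 − 1)/(94 − 4) = 25/90 ≈ 0.2778.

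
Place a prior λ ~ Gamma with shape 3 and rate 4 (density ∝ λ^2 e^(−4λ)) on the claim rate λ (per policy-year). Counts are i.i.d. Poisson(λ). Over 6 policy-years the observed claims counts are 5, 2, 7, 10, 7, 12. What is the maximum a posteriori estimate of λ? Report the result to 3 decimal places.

λ̂_MAP = 4.500

Σxᵢ = 5+2+7+10+7+12 = 43, with n = 6.
Posterior ∝ λ^2e^(−4λ) · λ^43e^(−6λ) = λ^45e^(−10λ), i.e. Gamma(shape=46, rate=10).
The mode of a Gamma(a, b) with a ≥ 1 (shape–rate) is (a−1)/b = 45/10 ≈ 4.500.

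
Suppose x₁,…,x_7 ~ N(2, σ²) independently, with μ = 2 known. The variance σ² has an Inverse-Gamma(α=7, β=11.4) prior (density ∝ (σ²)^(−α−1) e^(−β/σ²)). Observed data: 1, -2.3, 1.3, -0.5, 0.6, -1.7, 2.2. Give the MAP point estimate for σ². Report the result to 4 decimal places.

Sum of squared deviations about the known mean: SS = (1−2)² + (-2.3−2)² + (1.3−2)² + (-0.5−2)² + (0.6−2)² + (-1.7−2)² + (2.2−2)² = 41.92.
The Normal likelihood contributes (σ²)^(−n/2) exp(−SS/(2σ²)), so the posterior is Inverse-Gamma(α + n/2, β + SS/2) = Inverse-Gamma(10.5, 32.36).
The mode of Inverse-Gamma(a, b) is b/(a+1) = 32.36/11.5 ≈ 2.8139.

σ̂²_MAP = 2.8139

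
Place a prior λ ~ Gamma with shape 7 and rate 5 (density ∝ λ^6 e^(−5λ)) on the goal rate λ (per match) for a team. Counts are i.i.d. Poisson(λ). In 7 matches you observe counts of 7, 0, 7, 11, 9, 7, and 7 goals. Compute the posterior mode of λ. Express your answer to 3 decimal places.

λ̂_MAP = 4.500

Σxᵢ = 7+0+7+11+9+7+7 = 48, with n = 7.
Posterior ∝ λ^6e^(−5λ) · λ^48e^(−7λ) = λ^54e^(−12λ), i.e. Gamma(shape=55, rate=12).
The mode of a Gamma(a, b) with a ≥ 1 (shape–rate) is (a−1)/b = 54/12 ≈ 4.500.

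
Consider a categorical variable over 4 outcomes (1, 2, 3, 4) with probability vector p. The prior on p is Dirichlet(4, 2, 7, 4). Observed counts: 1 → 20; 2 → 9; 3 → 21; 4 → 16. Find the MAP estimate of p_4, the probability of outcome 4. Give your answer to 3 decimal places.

MAP estimate: 0.241

The posterior is Dirichlet(αᵢ + nᵢ) = Dirichlet(24, 11, 28, 20).
For a Dirichlet(a₁,…,a_K) with all aᵢ > 1, the mode has j-th component (aⱼ − 1)/(Σaᵢ − K).
Here Σaᵢ = 83 and K = 4, so p_4 = (20 − 1)/(83 − 4) = 19/79 ≈ 0.241.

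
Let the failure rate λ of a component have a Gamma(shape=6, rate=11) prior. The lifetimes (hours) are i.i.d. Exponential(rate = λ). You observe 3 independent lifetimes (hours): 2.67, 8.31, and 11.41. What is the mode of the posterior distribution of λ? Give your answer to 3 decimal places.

The Exponential(rate=λ) likelihood is ∝ λ^n e^(−λΣtᵢ). Here n = 3 and Σtᵢ = 2.67 + 8.31 + 11.41 = 22.39.
Posterior ∝ λ^5e^(−11λ) · λ^3e^(−22.39λ) = λ^8e^(−33.39λ), i.e. Gamma(9, 33.39).
Mode = (a−1)/b = 8/33.39 ≈ 0.240.

λ̂_MAP = 0.240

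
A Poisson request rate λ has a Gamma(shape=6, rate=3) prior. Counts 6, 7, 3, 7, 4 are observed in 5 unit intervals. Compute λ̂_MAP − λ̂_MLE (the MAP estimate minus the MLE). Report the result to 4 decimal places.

Σxᵢ = 27. Posterior is Gamma(33, 8); MAP = (33−1)/8 = 32/8 ≈ 4.00000.
MLE = x̄ = 27/5 ≈ 5.40000.
Difference = 32/8 − 27/5 = -7/5 ≈ -1.4000.

MAP − MLE = -1.4000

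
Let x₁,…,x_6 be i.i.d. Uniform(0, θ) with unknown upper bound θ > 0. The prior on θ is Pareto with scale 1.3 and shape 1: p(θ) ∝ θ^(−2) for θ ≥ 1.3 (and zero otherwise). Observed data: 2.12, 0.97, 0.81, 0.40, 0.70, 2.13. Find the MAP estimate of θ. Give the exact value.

θ̂_MAP = 2.13

The Uniform(0, θ) likelihood is θ^(−n) for θ ≥ max(xᵢ), zero otherwise. Here max(xᵢ) = 2.13.
Posterior ∝ θ^(−2) · θ^(−6) = θ^(−8) on θ ≥ max(1.3, 2.13) = 2.13.
This density is strictly decreasing in θ, so the posterior mode lies at the lower boundary of the support.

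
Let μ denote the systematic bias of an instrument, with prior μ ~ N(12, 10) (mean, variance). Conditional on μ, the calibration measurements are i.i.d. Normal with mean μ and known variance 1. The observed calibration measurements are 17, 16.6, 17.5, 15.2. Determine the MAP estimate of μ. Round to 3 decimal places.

μ̂_MAP = 16.463

n = 4; x̄ = (17 + 16.6 + 17.5 + 15.2)/4 = 66.3/4 = 16.575.
For a Normal prior and Normal likelihood with known variance, the posterior is Normal; its mode equals its mean, the precision-weighted average.
Prior precision 1/σ₀² = 1/10 = 0.1; data precision n/σ² = 4/1 = 4.
μ̂ = (0.1·12 + 4·16.575) / (0.1 + 4) = 67.5/4.1 = 675/41 ≈ 16.463.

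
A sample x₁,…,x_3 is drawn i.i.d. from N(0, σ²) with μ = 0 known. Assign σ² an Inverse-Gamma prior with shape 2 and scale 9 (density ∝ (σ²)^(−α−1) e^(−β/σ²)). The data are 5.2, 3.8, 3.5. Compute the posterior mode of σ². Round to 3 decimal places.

σ̂²_MAP = 7.970

Sum of squared deviations about the known mean: SS = (5.2−0)² + (3.8−0)² + (3.5−0)² = 53.73.
The Normal likelihood contributes (σ²)^(−n/2) exp(−SS/(2σ²)), so the posterior is Inverse-Gamma(α + n/2, β + SS/2) = Inverse-Gamma(3.5, 35.865).
The mode of Inverse-Gamma(a, b) is b/(a+1) = 35.865/4.5 ≈ 7.970.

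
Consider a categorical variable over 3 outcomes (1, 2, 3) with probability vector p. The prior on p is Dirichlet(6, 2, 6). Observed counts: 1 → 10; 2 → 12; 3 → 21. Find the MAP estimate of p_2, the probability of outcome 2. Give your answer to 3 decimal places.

The posterior is Dirichlet(αᵢ + nᵢ) = Dirichlet(16, 14, 27).
For a Dirichlet(a₁,…,a_K) with all aᵢ > 1, the mode has j-th component (aⱼ − 1)/(Σaᵢ − K).
Here Σaᵢ = 57 and K = 3, so p_2 = (14 − 1)/(57 − 3) = 13/54 ≈ 0.241.

MAP estimate: 0.241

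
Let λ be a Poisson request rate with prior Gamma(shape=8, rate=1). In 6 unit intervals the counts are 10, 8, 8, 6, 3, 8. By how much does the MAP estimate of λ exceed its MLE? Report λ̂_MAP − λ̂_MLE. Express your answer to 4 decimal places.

MAP − MLE = -0.0238

Σxᵢ = 43. Posterior is Gamma(51, 7); MAP = (51−1)/7 = 50/7 ≈ 7.14286.
MLE = x̄ = 43/6 ≈ 7.16667.
Difference = 50/7 − 43/6 = -1/42 ≈ -0.0238.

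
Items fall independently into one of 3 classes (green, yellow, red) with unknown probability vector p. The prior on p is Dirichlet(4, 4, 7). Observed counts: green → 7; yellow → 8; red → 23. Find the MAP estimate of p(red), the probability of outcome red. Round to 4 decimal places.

MAP estimate of p(red) = 0.5800

The posterior is Dirichlet(αᵢ + nᵢ) = Dirichlet(11, 12, 30).
For a Dirichlet(a₁,…,a_K) with all aᵢ > 1, the mode has j-th component (aⱼ − 1)/(Σaᵢ − K).
Here Σaᵢ = 53 and K = 3, so p(red) = (30 − 1)/(53 − 3) = 29/50 ≈ 0.5800.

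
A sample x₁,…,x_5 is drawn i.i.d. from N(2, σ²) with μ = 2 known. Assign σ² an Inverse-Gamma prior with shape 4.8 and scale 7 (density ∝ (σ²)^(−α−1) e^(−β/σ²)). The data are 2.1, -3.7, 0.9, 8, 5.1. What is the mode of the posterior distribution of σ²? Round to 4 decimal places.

σ̂²_MAP = 5.6217

Sum of squared deviations about the known mean: SS = (2.1−2)² + (-3.7−2)² + (0.9−2)² + (8−2)² + (5.1−2)² = 79.32.
The Normal likelihood contributes (σ²)^(−n/2) exp(−SS/(2σ²)), so the posterior is Inverse-Gamma(α + n/2, β + SS/2) = Inverse-Gamma(7.3, 46.66).
The mode of Inverse-Gamma(a, b) is b/(a+1) = 46.66/8.3 ≈ 5.6217.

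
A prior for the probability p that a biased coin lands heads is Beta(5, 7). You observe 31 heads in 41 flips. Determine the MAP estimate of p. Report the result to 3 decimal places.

Prior: Beta(5, 7).
Data: 31 successes in 41 trials. The binomial likelihood contributes p^31(1−p)^10, so the posterior is Beta(5+31, 7+10) = Beta(36, 17).
For Beta(a, b) with a, b > 1 the mode is (a−1)/(a+b−2) = 35/51 ≈ 0.686.

p̂_MAP = 0.686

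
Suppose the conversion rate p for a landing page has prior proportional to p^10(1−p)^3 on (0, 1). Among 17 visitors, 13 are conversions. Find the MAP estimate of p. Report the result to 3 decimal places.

The prior density ∝ p^10(1−p)^3 is the kernel of Beta(11, 4).
Data: 13 successes in 17 trials. The binomial likelihood contributes p^13(1−p)^4, so the posterior is Beta(11+13, 4+4) = Beta(24, 8).
For Beta(a, b) with a, b > 1 the mode is (a−1)/(a+b−2) = 23/30 ≈ 0.767.

p̂_MAP = 0.767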